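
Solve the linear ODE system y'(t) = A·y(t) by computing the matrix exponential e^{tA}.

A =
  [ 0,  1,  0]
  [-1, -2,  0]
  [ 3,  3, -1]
e^{tA} =
  [t*exp(-t) + exp(-t), t*exp(-t), 0]
  [-t*exp(-t), -t*exp(-t) + exp(-t), 0]
  [3*t*exp(-t), 3*t*exp(-t), exp(-t)]

Strategy: write A = P · J · P⁻¹ where J is a Jordan canonical form, so e^{tA} = P · e^{tJ} · P⁻¹, and e^{tJ} can be computed block-by-block.

A has Jordan form
J =
  [-1,  1,  0]
  [ 0, -1,  0]
  [ 0,  0, -1]
(up to reordering of blocks).

Per-block formulas:
  For a 1×1 block at λ = -1: exp(t · [-1]) = [e^(-1t)].
  For a 2×2 Jordan block J_2(-1): exp(t · J_2(-1)) = e^(-1t)·(I + t·N), where N is the 2×2 nilpotent shift.

After assembling e^{tJ} and conjugating by P, we get:

e^{tA} =
  [t*exp(-t) + exp(-t), t*exp(-t), 0]
  [-t*exp(-t), -t*exp(-t) + exp(-t), 0]
  [3*t*exp(-t), 3*t*exp(-t), exp(-t)]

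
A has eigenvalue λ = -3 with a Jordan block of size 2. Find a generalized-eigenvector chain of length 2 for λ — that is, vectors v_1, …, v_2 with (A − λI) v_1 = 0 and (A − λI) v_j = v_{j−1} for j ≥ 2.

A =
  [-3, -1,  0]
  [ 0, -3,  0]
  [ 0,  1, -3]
A Jordan chain for λ = -3 of length 2:
v_1 = (-1, 0, 1)ᵀ
v_2 = (0, 1, 0)ᵀ

Let N = A − (-3)·I. We want v_2 with N^2 v_2 = 0 but N^1 v_2 ≠ 0; then v_{j-1} := N · v_j for j = 2, …, 2.

Pick v_2 = (0, 1, 0)ᵀ.
Then v_1 = N · v_2 = (-1, 0, 1)ᵀ.

Sanity check: (A − (-3)·I) v_1 = (0, 0, 0)ᵀ = 0. ✓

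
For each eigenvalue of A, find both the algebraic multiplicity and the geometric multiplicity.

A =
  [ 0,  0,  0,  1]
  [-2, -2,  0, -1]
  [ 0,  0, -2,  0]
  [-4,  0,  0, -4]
λ = -2: alg = 4, geom = 3

Step 1 — factor the characteristic polynomial to read off the algebraic multiplicities:
  χ_A(x) = (x + 2)^4

Step 2 — compute geometric multiplicities via the rank-nullity identity g(λ) = n − rank(A − λI):
  rank(A − (-2)·I) = 1, so dim ker(A − (-2)·I) = n − 1 = 3

Summary:
  λ = -2: algebraic multiplicity = 4, geometric multiplicity = 3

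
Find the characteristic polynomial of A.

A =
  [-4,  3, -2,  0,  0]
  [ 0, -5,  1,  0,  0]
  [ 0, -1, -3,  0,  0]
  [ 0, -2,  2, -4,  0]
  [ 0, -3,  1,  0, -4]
x^5 + 20*x^4 + 160*x^3 + 640*x^2 + 1280*x + 1024

Expanding det(x·I − A) (e.g. by cofactor expansion or by noting that A is similar to its Jordan form J, which has the same characteristic polynomial as A) gives
  χ_A(x) = x^5 + 20*x^4 + 160*x^3 + 640*x^2 + 1280*x + 1024
which factors as (x + 4)^5. The eigenvalues (with algebraic multiplicities) are λ = -4 with multiplicity 5.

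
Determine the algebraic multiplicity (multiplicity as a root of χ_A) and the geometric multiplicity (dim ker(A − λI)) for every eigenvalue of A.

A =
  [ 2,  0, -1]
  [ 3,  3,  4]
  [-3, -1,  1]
λ = 2: alg = 3, geom = 1

Step 1 — factor the characteristic polynomial to read off the algebraic multiplicities:
  χ_A(x) = (x - 2)^3

Step 2 — compute geometric multiplicities via the rank-nullity identity g(λ) = n − rank(A − λI):
  rank(A − (2)·I) = 2, so dim ker(A − (2)·I) = n − 2 = 1

Summary:
  λ = 2: algebraic multiplicity = 3, geometric multiplicity = 1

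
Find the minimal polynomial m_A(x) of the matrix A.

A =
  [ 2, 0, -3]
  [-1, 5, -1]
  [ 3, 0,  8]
x^2 - 10*x + 25

The characteristic polynomial is χ_A(x) = (x - 5)^3, so the eigenvalues are known. The minimal polynomial is
  m_A(x) = Π_λ (x − λ)^{k_λ}
where k_λ is the size of the *largest* Jordan block for λ (equivalently, the smallest k with (A − λI)^k v = 0 for every generalised eigenvector v of λ).

  λ = 5: largest Jordan block has size 2, contributing (x − 5)^2

So m_A(x) = (x - 5)^2 = x^2 - 10*x + 25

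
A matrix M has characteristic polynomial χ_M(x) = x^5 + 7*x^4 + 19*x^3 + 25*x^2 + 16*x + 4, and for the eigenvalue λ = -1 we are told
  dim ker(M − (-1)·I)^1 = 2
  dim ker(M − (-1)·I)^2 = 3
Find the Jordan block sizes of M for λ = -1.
Block sizes for λ = -1: [2, 1]

From the dimensions of kernels of powers, the number of Jordan blocks of size at least j is d_j − d_{j−1} where d_j = dim ker(N^j) (with d_0 = 0). Computing the differences gives [2, 1].
The number of blocks of size exactly k is (#blocks of size ≥ k) − (#blocks of size ≥ k + 1), so the partition is: 1 block(s) of size 1, 1 block(s) of size 2.
In nonincreasing order the block sizes are [2, 1].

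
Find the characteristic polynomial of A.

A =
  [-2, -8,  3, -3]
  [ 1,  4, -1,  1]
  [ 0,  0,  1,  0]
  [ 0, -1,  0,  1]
x^4 - 4*x^3 + 6*x^2 - 4*x + 1

Expanding det(x·I − A) (e.g. by cofactor expansion or by noting that A is similar to its Jordan form J, which has the same characteristic polynomial as A) gives
  χ_A(x) = x^4 - 4*x^3 + 6*x^2 - 4*x + 1
which factors as (x - 1)^4. The eigenvalues (with algebraic multiplicities) are λ = 1 with multiplicity 4.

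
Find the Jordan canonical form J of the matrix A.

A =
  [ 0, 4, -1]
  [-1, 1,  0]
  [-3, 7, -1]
J_3(0)

The characteristic polynomial is
  det(x·I − A) = x^3

Eigenvalues and multiplicities (the geometric multiplicity of λ is n − rank(A − λI), which equals the number of Jordan blocks for λ):
  λ = 0: algebraic multiplicity = 3, geometric multiplicity = 1

Determining the block sizes for each eigenvalue:
  λ = 0: one block (gm = 1), so the single block has size am = 3 → block sizes [3]

Assembling the blocks gives a Jordan form
J =
  [0, 1, 0]
  [0, 0, 1]
  [0, 0, 0]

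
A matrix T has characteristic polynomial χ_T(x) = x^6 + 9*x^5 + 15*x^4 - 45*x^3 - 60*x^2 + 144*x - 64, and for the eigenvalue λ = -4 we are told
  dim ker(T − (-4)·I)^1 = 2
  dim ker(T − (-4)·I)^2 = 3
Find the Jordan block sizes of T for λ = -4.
Block sizes for λ = -4: [2, 1]

From the dimensions of kernels of powers, the number of Jordan blocks of size at least j is d_j − d_{j−1} where d_j = dim ker(N^j) (with d_0 = 0). Computing the differences gives [2, 1].
The number of blocks of size exactly k is (#blocks of size ≥ k) − (#blocks of size ≥ k + 1), so the partition is: 1 block(s) of size 1, 1 block(s) of size 2.
In nonincreasing order the block sizes are [2, 1].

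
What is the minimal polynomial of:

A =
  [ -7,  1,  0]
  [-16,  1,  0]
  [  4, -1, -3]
x^2 + 6*x + 9

The characteristic polynomial is χ_A(x) = (x + 3)^3, so the eigenvalues are known. The minimal polynomial is
  m_A(x) = Π_λ (x − λ)^{k_λ}
where k_λ is the size of the *largest* Jordan block for λ (equivalently, the smallest k with (A − λI)^k v = 0 for every generalised eigenvector v of λ).

  λ = -3: largest Jordan block has size 2, contributing (x + 3)^2

So m_A(x) = (x + 3)^2 = x^2 + 6*x + 9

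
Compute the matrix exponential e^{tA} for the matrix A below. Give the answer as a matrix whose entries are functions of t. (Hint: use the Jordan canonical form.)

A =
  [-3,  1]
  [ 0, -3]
e^{tA} =
  [exp(-3*t), t*exp(-3*t)]
  [0, exp(-3*t)]

Strategy: write A = P · J · P⁻¹ where J is a Jordan canonical form, so e^{tA} = P · e^{tJ} · P⁻¹, and e^{tJ} can be computed block-by-block.

A has Jordan form
J =
  [-3,  1]
  [ 0, -3]
(up to reordering of blocks).

Per-block formulas:
  For a 2×2 Jordan block J_2(-3): exp(t · J_2(-3)) = e^(-3t)·(I + t·N), where N is the 2×2 nilpotent shift.

After assembling e^{tJ} and conjugating by P, we get:

e^{tA} =
  [exp(-3*t), t*exp(-3*t)]
  [0, exp(-3*t)]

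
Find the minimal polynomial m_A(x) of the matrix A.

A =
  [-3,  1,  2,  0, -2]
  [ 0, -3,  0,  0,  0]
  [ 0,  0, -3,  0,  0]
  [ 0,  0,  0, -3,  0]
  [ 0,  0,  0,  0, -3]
x^2 + 6*x + 9

The characteristic polynomial is χ_A(x) = (x + 3)^5, so the eigenvalues are known. The minimal polynomial is
  m_A(x) = Π_λ (x − λ)^{k_λ}
where k_λ is the size of the *largest* Jordan block for λ (equivalently, the smallest k with (A − λI)^k v = 0 for every generalised eigenvector v of λ).

  λ = -3: largest Jordan block has size 2, contributing (x + 3)^2

So m_A(x) = (x + 3)^2 = x^2 + 6*x + 9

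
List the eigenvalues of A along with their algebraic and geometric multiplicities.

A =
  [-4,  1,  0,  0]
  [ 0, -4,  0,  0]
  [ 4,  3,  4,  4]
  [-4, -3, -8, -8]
λ = -4: alg = 3, geom = 2; λ = 0: alg = 1, geom = 1

Step 1 — factor the characteristic polynomial to read off the algebraic multiplicities:
  χ_A(x) = x*(x + 4)^3

Step 2 — compute geometric multiplicities via the rank-nullity identity g(λ) = n − rank(A − λI):
  rank(A − (-4)·I) = 2, so dim ker(A − (-4)·I) = n − 2 = 2
  rank(A − (0)·I) = 3, so dim ker(A − (0)·I) = n − 3 = 1

Summary:
  λ = -4: algebraic multiplicity = 3, geometric multiplicity = 2
  λ = 0: algebraic multiplicity = 1, geometric multiplicity = 1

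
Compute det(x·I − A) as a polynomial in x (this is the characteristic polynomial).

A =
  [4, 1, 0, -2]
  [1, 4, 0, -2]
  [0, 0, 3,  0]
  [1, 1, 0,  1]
x^4 - 12*x^3 + 54*x^2 - 108*x + 81

Expanding det(x·I − A) (e.g. by cofactor expansion or by noting that A is similar to its Jordan form J, which has the same characteristic polynomial as A) gives
  χ_A(x) = x^4 - 12*x^3 + 54*x^2 - 108*x + 81
which factors as (x - 3)^4. The eigenvalues (with algebraic multiplicities) are λ = 3 with multiplicity 4.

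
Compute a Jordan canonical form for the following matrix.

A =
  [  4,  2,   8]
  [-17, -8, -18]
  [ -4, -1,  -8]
J_3(-4)

The characteristic polynomial is
  det(x·I − A) = x^3 + 12*x^2 + 48*x + 64 = (x + 4)^3

Eigenvalues and multiplicities (the geometric multiplicity of λ is n − rank(A − λI), which equals the number of Jordan blocks for λ):
  λ = -4: algebraic multiplicity = 3, geometric multiplicity = 1

Determining the block sizes for each eigenvalue:
  λ = -4: one block (gm = 1), so the single block has size am = 3 → block sizes [3]

Assembling the blocks gives a Jordan form
J =
  [-4,  1,  0]
  [ 0, -4,  1]
  [ 0,  0, -4]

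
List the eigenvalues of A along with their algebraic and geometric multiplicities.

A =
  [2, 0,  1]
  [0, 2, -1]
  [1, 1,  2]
λ = 2: alg = 3, geom = 1

Step 1 — factor the characteristic polynomial to read off the algebraic multiplicities:
  χ_A(x) = (x - 2)^3

Step 2 — compute geometric multiplicities via the rank-nullity identity g(λ) = n − rank(A − λI):
  rank(A − (2)·I) = 2, so dim ker(A − (2)·I) = n − 2 = 1

Summary:
  λ = 2: algebraic multiplicity = 3, geometric multiplicity = 1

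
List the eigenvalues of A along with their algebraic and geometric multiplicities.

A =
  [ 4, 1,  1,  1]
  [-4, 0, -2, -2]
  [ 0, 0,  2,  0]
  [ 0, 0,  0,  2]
λ = 2: alg = 4, geom = 3

Step 1 — factor the characteristic polynomial to read off the algebraic multiplicities:
  χ_A(x) = (x - 2)^4

Step 2 — compute geometric multiplicities via the rank-nullity identity g(λ) = n − rank(A − λI):
  rank(A − (2)·I) = 1, so dim ker(A − (2)·I) = n − 1 = 3

Summary:
  λ = 2: algebraic multiplicity = 4, geometric multiplicity = 3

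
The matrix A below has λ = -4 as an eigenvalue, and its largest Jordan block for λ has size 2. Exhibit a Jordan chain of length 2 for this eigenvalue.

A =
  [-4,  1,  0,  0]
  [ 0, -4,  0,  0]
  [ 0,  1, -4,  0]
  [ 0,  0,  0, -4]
A Jordan chain for λ = -4 of length 2:
v_1 = (1, 0, 1, 0)ᵀ
v_2 = (0, 1, 0, 0)ᵀ

Let N = A − (-4)·I. We want v_2 with N^2 v_2 = 0 but N^1 v_2 ≠ 0; then v_{j-1} := N · v_j for j = 2, …, 2.

Pick v_2 = (0, 1, 0, 0)ᵀ.
Then v_1 = N · v_2 = (1, 0, 1, 0)ᵀ.

Sanity check: (A − (-4)·I) v_1 = (0, 0, 0, 0)ᵀ = 0. ✓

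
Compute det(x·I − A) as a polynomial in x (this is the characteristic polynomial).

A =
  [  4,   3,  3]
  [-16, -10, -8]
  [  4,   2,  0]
x^3 + 6*x^2 + 12*x + 8

Expanding det(x·I − A) (e.g. by cofactor expansion or by noting that A is similar to its Jordan form J, which has the same characteristic polynomial as A) gives
  χ_A(x) = x^3 + 6*x^2 + 12*x + 8
which factors as (x + 2)^3. The eigenvalues (with algebraic multiplicities) are λ = -2 with multiplicity 3.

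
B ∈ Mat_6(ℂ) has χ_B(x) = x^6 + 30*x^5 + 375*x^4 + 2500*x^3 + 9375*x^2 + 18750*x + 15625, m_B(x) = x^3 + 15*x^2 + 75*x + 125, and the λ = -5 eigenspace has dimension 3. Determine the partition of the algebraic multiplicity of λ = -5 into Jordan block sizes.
Block sizes for λ = -5: [3, 2, 1]

Step 1 — from the characteristic polynomial, algebraic multiplicity of λ = -5 is 6. From dim ker(B − (-5)·I) = 3, there are exactly 3 Jordan blocks for λ = -5.
Step 2 — from the minimal polynomial, the factor (x + 5)^3 tells us the largest block for λ = -5 has size 3.
Step 3 — with total size 6, 3 blocks, and largest block 3, the block sizes (in nonincreasing order) are [3, 2, 1].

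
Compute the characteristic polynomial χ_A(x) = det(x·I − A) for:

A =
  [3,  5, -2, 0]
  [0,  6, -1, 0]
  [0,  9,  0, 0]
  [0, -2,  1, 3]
x^4 - 12*x^3 + 54*x^2 - 108*x + 81

Expanding det(x·I − A) (e.g. by cofactor expansion or by noting that A is similar to its Jordan form J, which has the same characteristic polynomial as A) gives
  χ_A(x) = x^4 - 12*x^3 + 54*x^2 - 108*x + 81
which factors as (x - 3)^4. The eigenvalues (with algebraic multiplicities) are λ = 3 with multiplicity 4.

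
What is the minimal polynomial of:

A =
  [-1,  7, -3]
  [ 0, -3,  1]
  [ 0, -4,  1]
x^3 + 3*x^2 + 3*x + 1

The characteristic polynomial is χ_A(x) = (x + 1)^3, so the eigenvalues are known. The minimal polynomial is
  m_A(x) = Π_λ (x − λ)^{k_λ}
where k_λ is the size of the *largest* Jordan block for λ (equivalently, the smallest k with (A − λI)^k v = 0 for every generalised eigenvector v of λ).

  λ = -1: largest Jordan block has size 3, contributing (x + 1)^3

So m_A(x) = (x + 1)^3 = x^3 + 3*x^2 + 3*x + 1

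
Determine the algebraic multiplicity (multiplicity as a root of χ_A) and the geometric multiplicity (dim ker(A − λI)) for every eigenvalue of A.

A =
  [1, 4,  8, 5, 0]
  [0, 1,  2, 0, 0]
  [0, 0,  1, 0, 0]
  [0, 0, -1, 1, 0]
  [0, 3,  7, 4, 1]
λ = 1: alg = 5, geom = 2

Step 1 — factor the characteristic polynomial to read off the algebraic multiplicities:
  χ_A(x) = (x - 1)^5

Step 2 — compute geometric multiplicities via the rank-nullity identity g(λ) = n − rank(A − λI):
  rank(A − (1)·I) = 3, so dim ker(A − (1)·I) = n − 3 = 2

Summary:
  λ = 1: algebraic multiplicity = 5, geometric multiplicity = 2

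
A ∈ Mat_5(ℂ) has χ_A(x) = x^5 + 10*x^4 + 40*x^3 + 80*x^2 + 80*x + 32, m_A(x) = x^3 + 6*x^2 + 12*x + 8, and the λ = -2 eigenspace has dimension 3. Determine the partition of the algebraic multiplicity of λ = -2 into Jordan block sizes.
Block sizes for λ = -2: [3, 1, 1]

Step 1 — from the characteristic polynomial, algebraic multiplicity of λ = -2 is 5. From dim ker(A − (-2)·I) = 3, there are exactly 3 Jordan blocks for λ = -2.
Step 2 — from the minimal polynomial, the factor (x + 2)^3 tells us the largest block for λ = -2 has size 3.
Step 3 — with total size 5, 3 blocks, and largest block 3, the block sizes (in nonincreasing order) are [3, 1, 1].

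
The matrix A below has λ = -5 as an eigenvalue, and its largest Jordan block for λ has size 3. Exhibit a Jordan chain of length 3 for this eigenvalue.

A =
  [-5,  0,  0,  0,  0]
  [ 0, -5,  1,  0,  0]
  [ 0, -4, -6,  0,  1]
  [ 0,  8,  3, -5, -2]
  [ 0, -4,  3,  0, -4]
A Jordan chain for λ = -5 of length 3:
v_1 = (0, -4, 0, -4, -16)ᵀ
v_2 = (0, 0, -4, 8, -4)ᵀ
v_3 = (0, 1, 0, 0, 0)ᵀ

Let N = A − (-5)·I. We want v_3 with N^3 v_3 = 0 but N^2 v_3 ≠ 0; then v_{j-1} := N · v_j for j = 3, …, 2.

Pick v_3 = (0, 1, 0, 0, 0)ᵀ.
Then v_2 = N · v_3 = (0, 0, -4, 8, -4)ᵀ.
Then v_1 = N · v_2 = (0, -4, 0, -4, -16)ᵀ.

Sanity check: (A − (-5)·I) v_1 = (0, 0, 0, 0, 0)ᵀ = 0. ✓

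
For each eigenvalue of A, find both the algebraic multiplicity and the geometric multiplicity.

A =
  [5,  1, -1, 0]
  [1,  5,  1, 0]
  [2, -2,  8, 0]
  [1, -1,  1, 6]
λ = 6: alg = 4, geom = 3

Step 1 — factor the characteristic polynomial to read off the algebraic multiplicities:
  χ_A(x) = (x - 6)^4

Step 2 — compute geometric multiplicities via the rank-nullity identity g(λ) = n − rank(A − λI):
  rank(A − (6)·I) = 1, so dim ker(A − (6)·I) = n − 1 = 3

Summary:
  λ = 6: algebraic multiplicity = 4, geometric multiplicity = 3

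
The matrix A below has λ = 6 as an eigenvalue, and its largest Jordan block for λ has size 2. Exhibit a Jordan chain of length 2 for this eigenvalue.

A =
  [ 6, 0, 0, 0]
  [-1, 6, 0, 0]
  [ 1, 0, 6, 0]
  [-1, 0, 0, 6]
A Jordan chain for λ = 6 of length 2:
v_1 = (0, -1, 1, -1)ᵀ
v_2 = (1, 0, 0, 0)ᵀ

Let N = A − (6)·I. We want v_2 with N^2 v_2 = 0 but N^1 v_2 ≠ 0; then v_{j-1} := N · v_j for j = 2, …, 2.

Pick v_2 = (1, 0, 0, 0)ᵀ.
Then v_1 = N · v_2 = (0, -1, 1, -1)ᵀ.

Sanity check: (A − (6)·I) v_1 = (0, 0, 0, 0)ᵀ = 0. ✓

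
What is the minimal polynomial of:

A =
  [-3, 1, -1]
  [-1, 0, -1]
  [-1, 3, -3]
x^3 + 6*x^2 + 12*x + 8

The characteristic polynomial is χ_A(x) = (x + 2)^3, so the eigenvalues are known. The minimal polynomial is
  m_A(x) = Π_λ (x − λ)^{k_λ}
where k_λ is the size of the *largest* Jordan block for λ (equivalently, the smallest k with (A − λI)^k v = 0 for every generalised eigenvector v of λ).

  λ = -2: largest Jordan block has size 3, contributing (x + 2)^3

So m_A(x) = (x + 2)^3 = x^3 + 6*x^2 + 12*x + 8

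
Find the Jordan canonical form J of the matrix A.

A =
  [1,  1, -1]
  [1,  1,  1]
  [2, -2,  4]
J_2(2) ⊕ J_1(2)

The characteristic polynomial is
  det(x·I − A) = x^3 - 6*x^2 + 12*x - 8 = (x - 2)^3

Eigenvalues and multiplicities (the geometric multiplicity of λ is n − rank(A − λI), which equals the number of Jordan blocks for λ):
  λ = 2: algebraic multiplicity = 3, geometric multiplicity = 2

Determining the block sizes for each eigenvalue:
  λ = 2: 2 blocks summing to 3 forces exactly one block of size 2 and the rest size 1 → block sizes [2, 1]

Assembling the blocks gives a Jordan form
J =
  [2, 1, 0]
  [0, 2, 0]
  [0, 0, 2]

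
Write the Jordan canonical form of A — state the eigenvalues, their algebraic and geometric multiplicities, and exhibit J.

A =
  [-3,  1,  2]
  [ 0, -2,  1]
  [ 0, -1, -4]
J_3(-3)

The characteristic polynomial is
  det(x·I − A) = x^3 + 9*x^2 + 27*x + 27 = (x + 3)^3

Eigenvalues and multiplicities (the geometric multiplicity of λ is n − rank(A − λI), which equals the number of Jordan blocks for λ):
  λ = -3: algebraic multiplicity = 3, geometric multiplicity = 1

Determining the block sizes for each eigenvalue:
  λ = -3: one block (gm = 1), so the single block has size am = 3 → block sizes [3]

Assembling the blocks gives a Jordan form
J =
  [-3,  1,  0]
  [ 0, -3,  1]
  [ 0,  0, -3]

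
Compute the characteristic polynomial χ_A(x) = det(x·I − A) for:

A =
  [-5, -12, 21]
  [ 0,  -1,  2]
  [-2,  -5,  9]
x^3 - 3*x^2 + 3*x - 1

Expanding det(x·I − A) (e.g. by cofactor expansion or by noting that A is similar to its Jordan form J, which has the same characteristic polynomial as A) gives
  χ_A(x) = x^3 - 3*x^2 + 3*x - 1
which factors as (x - 1)^3. The eigenvalues (with algebraic multiplicities) are λ = 1 with multiplicity 3.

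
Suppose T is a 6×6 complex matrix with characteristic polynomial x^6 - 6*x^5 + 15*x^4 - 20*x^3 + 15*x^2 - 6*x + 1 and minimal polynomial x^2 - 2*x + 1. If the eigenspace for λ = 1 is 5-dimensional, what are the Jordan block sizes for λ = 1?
Block sizes for λ = 1: [2, 1, 1, 1, 1]

Step 1 — from the characteristic polynomial, algebraic multiplicity of λ = 1 is 6. From dim ker(T − (1)·I) = 5, there are exactly 5 Jordan blocks for λ = 1.
Step 2 — from the minimal polynomial, the factor (x − 1)^2 tells us the largest block for λ = 1 has size 2.
Step 3 — with total size 6, 5 blocks, and largest block 2, the block sizes (in nonincreasing order) are [2, 1, 1, 1, 1].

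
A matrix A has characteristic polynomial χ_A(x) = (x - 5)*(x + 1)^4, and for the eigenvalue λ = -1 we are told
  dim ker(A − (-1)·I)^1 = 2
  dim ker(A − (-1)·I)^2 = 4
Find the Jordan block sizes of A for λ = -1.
Block sizes for λ = -1: [2, 2]

From the dimensions of kernels of powers, the number of Jordan blocks of size at least j is d_j − d_{j−1} where d_j = dim ker(N^j) (with d_0 = 0). Computing the differences gives [2, 2].
The number of blocks of size exactly k is (#blocks of size ≥ k) − (#blocks of size ≥ k + 1), so the partition is: 2 block(s) of size 2.
In nonincreasing order the block sizes are [2, 2].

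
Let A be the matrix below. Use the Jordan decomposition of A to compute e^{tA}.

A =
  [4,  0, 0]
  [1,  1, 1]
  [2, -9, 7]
e^{tA} =
  [exp(4*t), 0, 0]
  [-t^2*exp(4*t)/2 + t*exp(4*t), -3*t*exp(4*t) + exp(4*t), t*exp(4*t)]
  [-3*t^2*exp(4*t)/2 + 2*t*exp(4*t), -9*t*exp(4*t), 3*t*exp(4*t) + exp(4*t)]

Strategy: write A = P · J · P⁻¹ where J is a Jordan canonical form, so e^{tA} = P · e^{tJ} · P⁻¹, and e^{tJ} can be computed block-by-block.

A has Jordan form
J =
  [4, 1, 0]
  [0, 4, 1]
  [0, 0, 4]
(up to reordering of blocks).

Per-block formulas:
  For a 3×3 Jordan block J_3(4): exp(t · J_3(4)) = e^(4t)·(I + t·N + (t^2/2)·N^2), where N is the 3×3 nilpotent shift.

After assembling e^{tJ} and conjugating by P, we get:

e^{tA} =
  [exp(4*t), 0, 0]
  [-t^2*exp(4*t)/2 + t*exp(4*t), -3*t*exp(4*t) + exp(4*t), t*exp(4*t)]
  [-3*t^2*exp(4*t)/2 + 2*t*exp(4*t), -9*t*exp(4*t), 3*t*exp(4*t) + exp(4*t)]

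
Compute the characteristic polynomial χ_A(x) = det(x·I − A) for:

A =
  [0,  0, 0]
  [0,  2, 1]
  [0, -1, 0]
x^3 - 2*x^2 + x

Expanding det(x·I − A) (e.g. by cofactor expansion or by noting that A is similar to its Jordan form J, which has the same characteristic polynomial as A) gives
  χ_A(x) = x^3 - 2*x^2 + x
which factors as x*(x - 1)^2. The eigenvalues (with algebraic multiplicities) are λ = 0 with multiplicity 1, λ = 1 with multiplicity 2.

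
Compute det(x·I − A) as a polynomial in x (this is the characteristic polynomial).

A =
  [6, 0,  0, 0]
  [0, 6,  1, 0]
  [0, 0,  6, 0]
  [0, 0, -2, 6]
x^4 - 24*x^3 + 216*x^2 - 864*x + 1296

Expanding det(x·I − A) (e.g. by cofactor expansion or by noting that A is similar to its Jordan form J, which has the same characteristic polynomial as A) gives
  χ_A(x) = x^4 - 24*x^3 + 216*x^2 - 864*x + 1296
which factors as (x - 6)^4. The eigenvalues (with algebraic multiplicities) are λ = 6 with multiplicity 4.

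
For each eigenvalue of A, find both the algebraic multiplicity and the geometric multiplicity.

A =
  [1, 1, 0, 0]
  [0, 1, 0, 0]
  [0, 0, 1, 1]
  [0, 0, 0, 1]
λ = 1: alg = 4, geom = 2

Step 1 — factor the characteristic polynomial to read off the algebraic multiplicities:
  χ_A(x) = (x - 1)^4

Step 2 — compute geometric multiplicities via the rank-nullity identity g(λ) = n − rank(A − λI):
  rank(A − (1)·I) = 2, so dim ker(A − (1)·I) = n − 2 = 2

Summary:
  λ = 1: algebraic multiplicity = 4, geometric multiplicity = 2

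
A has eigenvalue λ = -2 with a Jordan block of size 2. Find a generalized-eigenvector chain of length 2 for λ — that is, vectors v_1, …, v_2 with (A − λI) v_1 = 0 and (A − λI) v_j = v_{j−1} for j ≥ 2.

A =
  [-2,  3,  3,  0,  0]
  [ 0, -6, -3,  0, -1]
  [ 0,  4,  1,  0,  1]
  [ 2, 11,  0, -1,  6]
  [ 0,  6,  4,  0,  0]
A Jordan chain for λ = -2 of length 2:
v_1 = (6, -4, 4, 8, 4)ᵀ
v_2 = (15, -2, 4, 0, 0)ᵀ

Let N = A − (-2)·I. We want v_2 with N^2 v_2 = 0 but N^1 v_2 ≠ 0; then v_{j-1} := N · v_j for j = 2, …, 2.

Pick v_2 = (15, -2, 4, 0, 0)ᵀ.
Then v_1 = N · v_2 = (6, -4, 4, 8, 4)ᵀ.

Sanity check: (A − (-2)·I) v_1 = (0, 0, 0, 0, 0)ᵀ = 0. ✓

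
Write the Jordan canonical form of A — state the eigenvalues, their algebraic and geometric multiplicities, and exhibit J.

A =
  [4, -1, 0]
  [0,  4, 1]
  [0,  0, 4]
J_3(4)

The characteristic polynomial is
  det(x·I − A) = x^3 - 12*x^2 + 48*x - 64 = (x - 4)^3

Eigenvalues and multiplicities (the geometric multiplicity of λ is n − rank(A − λI), which equals the number of Jordan blocks for λ):
  λ = 4: algebraic multiplicity = 3, geometric multiplicity = 1

Determining the block sizes for each eigenvalue:
  λ = 4: one block (gm = 1), so the single block has size am = 3 → block sizes [3]

Assembling the blocks gives a Jordan form
J =
  [4, 1, 0]
  [0, 4, 1]
  [0, 0, 4]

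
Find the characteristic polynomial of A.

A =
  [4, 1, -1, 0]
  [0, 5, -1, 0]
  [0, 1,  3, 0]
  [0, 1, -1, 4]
x^4 - 16*x^3 + 96*x^2 - 256*x + 256

Expanding det(x·I − A) (e.g. by cofactor expansion or by noting that A is similar to its Jordan form J, which has the same characteristic polynomial as A) gives
  χ_A(x) = x^4 - 16*x^3 + 96*x^2 - 256*x + 256
which factors as (x - 4)^4. The eigenvalues (with algebraic multiplicities) are λ = 4 with multiplicity 4.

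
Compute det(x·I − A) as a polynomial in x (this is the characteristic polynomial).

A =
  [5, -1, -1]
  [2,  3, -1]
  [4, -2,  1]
x^3 - 9*x^2 + 27*x - 27

Expanding det(x·I − A) (e.g. by cofactor expansion or by noting that A is similar to its Jordan form J, which has the same characteristic polynomial as A) gives
  χ_A(x) = x^3 - 9*x^2 + 27*x - 27
which factors as (x - 3)^3. The eigenvalues (with algebraic multiplicities) are λ = 3 with multiplicity 3.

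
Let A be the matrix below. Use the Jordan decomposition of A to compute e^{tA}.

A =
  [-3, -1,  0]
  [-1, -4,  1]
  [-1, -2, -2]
e^{tA} =
  [t^2*exp(-3*t)/2 + exp(-3*t), t^2*exp(-3*t)/2 - t*exp(-3*t), -t^2*exp(-3*t)/2]
  [-t*exp(-3*t), -t*exp(-3*t) + exp(-3*t), t*exp(-3*t)]
  [t^2*exp(-3*t)/2 - t*exp(-3*t), t^2*exp(-3*t)/2 - 2*t*exp(-3*t), -t^2*exp(-3*t)/2 + t*exp(-3*t) + exp(-3*t)]

Strategy: write A = P · J · P⁻¹ where J is a Jordan canonical form, so e^{tA} = P · e^{tJ} · P⁻¹, and e^{tJ} can be computed block-by-block.

A has Jordan form
J =
  [-3,  1,  0]
  [ 0, -3,  1]
  [ 0,  0, -3]
(up to reordering of blocks).

Per-block formulas:
  For a 3×3 Jordan block J_3(-3): exp(t · J_3(-3)) = e^(-3t)·(I + t·N + (t^2/2)·N^2), where N is the 3×3 nilpotent shift.

After assembling e^{tJ} and conjugating by P, we get:

e^{tA} =
  [t^2*exp(-3*t)/2 + exp(-3*t), t^2*exp(-3*t)/2 - t*exp(-3*t), -t^2*exp(-3*t)/2]
  [-t*exp(-3*t), -t*exp(-3*t) + exp(-3*t), t*exp(-3*t)]
  [t^2*exp(-3*t)/2 - t*exp(-3*t), t^2*exp(-3*t)/2 - 2*t*exp(-3*t), -t^2*exp(-3*t)/2 + t*exp(-3*t) + exp(-3*t)]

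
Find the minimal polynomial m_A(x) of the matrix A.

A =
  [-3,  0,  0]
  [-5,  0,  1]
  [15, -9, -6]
x^2 + 6*x + 9

The characteristic polynomial is χ_A(x) = (x + 3)^3, so the eigenvalues are known. The minimal polynomial is
  m_A(x) = Π_λ (x − λ)^{k_λ}
where k_λ is the size of the *largest* Jordan block for λ (equivalently, the smallest k with (A − λI)^k v = 0 for every generalised eigenvector v of λ).

  λ = -3: largest Jordan block has size 2, contributing (x + 3)^2

So m_A(x) = (x + 3)^2 = x^2 + 6*x + 9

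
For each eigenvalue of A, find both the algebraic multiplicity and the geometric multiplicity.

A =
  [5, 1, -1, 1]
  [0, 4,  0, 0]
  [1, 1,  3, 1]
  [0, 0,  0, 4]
λ = 4: alg = 4, geom = 3

Step 1 — factor the characteristic polynomial to read off the algebraic multiplicities:
  χ_A(x) = (x - 4)^4

Step 2 — compute geometric multiplicities via the rank-nullity identity g(λ) = n − rank(A − λI):
  rank(A − (4)·I) = 1, so dim ker(A − (4)·I) = n − 1 = 3

Summary:
  λ = 4: algebraic multiplicity = 4, geometric multiplicity = 3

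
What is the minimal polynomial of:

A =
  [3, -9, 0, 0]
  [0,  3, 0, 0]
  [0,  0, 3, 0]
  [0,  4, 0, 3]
x^2 - 6*x + 9

The characteristic polynomial is χ_A(x) = (x - 3)^4, so the eigenvalues are known. The minimal polynomial is
  m_A(x) = Π_λ (x − λ)^{k_λ}
where k_λ is the size of the *largest* Jordan block for λ (equivalently, the smallest k with (A − λI)^k v = 0 for every generalised eigenvector v of λ).

  λ = 3: largest Jordan block has size 2, contributing (x − 3)^2

So m_A(x) = (x - 3)^2 = x^2 - 6*x + 9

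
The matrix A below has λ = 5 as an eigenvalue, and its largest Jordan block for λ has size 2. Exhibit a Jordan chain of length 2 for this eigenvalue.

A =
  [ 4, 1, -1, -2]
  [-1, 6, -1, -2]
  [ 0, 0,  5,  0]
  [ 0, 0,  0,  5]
A Jordan chain for λ = 5 of length 2:
v_1 = (-1, -1, 0, 0)ᵀ
v_2 = (1, 0, 0, 0)ᵀ

Let N = A − (5)·I. We want v_2 with N^2 v_2 = 0 but N^1 v_2 ≠ 0; then v_{j-1} := N · v_j for j = 2, …, 2.

Pick v_2 = (1, 0, 0, 0)ᵀ.
Then v_1 = N · v_2 = (-1, -1, 0, 0)ᵀ.

Sanity check: (A − (5)·I) v_1 = (0, 0, 0, 0)ᵀ = 0. ✓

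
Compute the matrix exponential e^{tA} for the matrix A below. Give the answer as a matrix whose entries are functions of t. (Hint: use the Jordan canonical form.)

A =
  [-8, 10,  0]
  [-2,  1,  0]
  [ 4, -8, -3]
e^{tA} =
  [-4*exp(-3*t) + 5*exp(-4*t), 10*exp(-3*t) - 10*exp(-4*t), 0]
  [-2*exp(-3*t) + 2*exp(-4*t), 5*exp(-3*t) - 4*exp(-4*t), 0]
  [4*exp(-3*t) - 4*exp(-4*t), -8*exp(-3*t) + 8*exp(-4*t), exp(-3*t)]

Strategy: write A = P · J · P⁻¹ where J is a Jordan canonical form, so e^{tA} = P · e^{tJ} · P⁻¹, and e^{tJ} can be computed block-by-block.

A has Jordan form
J =
  [-4,  0,  0]
  [ 0, -3,  0]
  [ 0,  0, -3]
(up to reordering of blocks).

Per-block formulas:
  For a 1×1 block at λ = -3: exp(t · [-3]) = [e^(-3t)].
  For a 1×1 block at λ = -4: exp(t · [-4]) = [e^(-4t)].

After assembling e^{tJ} and conjugating by P, we get:

e^{tA} =
  [-4*exp(-3*t) + 5*exp(-4*t), 10*exp(-3*t) - 10*exp(-4*t), 0]
  [-2*exp(-3*t) + 2*exp(-4*t), 5*exp(-3*t) - 4*exp(-4*t), 0]
  [4*exp(-3*t) - 4*exp(-4*t), -8*exp(-3*t) + 8*exp(-4*t), exp(-3*t)]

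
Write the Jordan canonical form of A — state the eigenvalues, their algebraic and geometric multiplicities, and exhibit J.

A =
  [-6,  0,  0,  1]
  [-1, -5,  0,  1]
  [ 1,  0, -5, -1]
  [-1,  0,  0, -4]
J_2(-5) ⊕ J_1(-5) ⊕ J_1(-5)

The characteristic polynomial is
  det(x·I − A) = x^4 + 20*x^3 + 150*x^2 + 500*x + 625 = (x + 5)^4

Eigenvalues and multiplicities (the geometric multiplicity of λ is n − rank(A − λI), which equals the number of Jordan blocks for λ):
  λ = -5: algebraic multiplicity = 4, geometric multiplicity = 3

Determining the block sizes for each eigenvalue:
  λ = -5: 3 blocks summing to 4 forces exactly one block of size 2 and the rest size 1 → block sizes [2, 1, 1]

Assembling the blocks gives a Jordan form
J =
  [-5,  1,  0,  0]
  [ 0, -5,  0,  0]
  [ 0,  0, -5,  0]
  [ 0,  0,  0, -5]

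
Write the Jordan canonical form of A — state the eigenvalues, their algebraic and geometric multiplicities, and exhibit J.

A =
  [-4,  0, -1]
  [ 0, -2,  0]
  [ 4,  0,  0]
J_2(-2) ⊕ J_1(-2)

The characteristic polynomial is
  det(x·I − A) = x^3 + 6*x^2 + 12*x + 8 = (x + 2)^3

Eigenvalues and multiplicities (the geometric multiplicity of λ is n − rank(A − λI), which equals the number of Jordan blocks for λ):
  λ = -2: algebraic multiplicity = 3, geometric multiplicity = 2

Determining the block sizes for each eigenvalue:
  λ = -2: 2 blocks summing to 3 forces exactly one block of size 2 and the rest size 1 → block sizes [2, 1]

Assembling the blocks gives a Jordan form
J =
  [-2,  1,  0]
  [ 0, -2,  0]
  [ 0,  0, -2]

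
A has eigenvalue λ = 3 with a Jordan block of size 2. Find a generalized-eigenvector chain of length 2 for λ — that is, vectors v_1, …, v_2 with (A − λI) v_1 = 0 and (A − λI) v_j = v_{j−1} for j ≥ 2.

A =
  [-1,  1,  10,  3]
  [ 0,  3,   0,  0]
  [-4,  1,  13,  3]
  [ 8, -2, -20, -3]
A Jordan chain for λ = 3 of length 2:
v_1 = (-4, 0, -4, 8)ᵀ
v_2 = (1, 0, 0, 0)ᵀ

Let N = A − (3)·I. We want v_2 with N^2 v_2 = 0 but N^1 v_2 ≠ 0; then v_{j-1} := N · v_j for j = 2, …, 2.

Pick v_2 = (1, 0, 0, 0)ᵀ.
Then v_1 = N · v_2 = (-4, 0, -4, 8)ᵀ.

Sanity check: (A − (3)·I) v_1 = (0, 0, 0, 0)ᵀ = 0. ✓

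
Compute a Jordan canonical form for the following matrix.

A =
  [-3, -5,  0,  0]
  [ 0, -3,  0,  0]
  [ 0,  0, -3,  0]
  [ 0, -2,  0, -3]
J_2(-3) ⊕ J_1(-3) ⊕ J_1(-3)

The characteristic polynomial is
  det(x·I − A) = x^4 + 12*x^3 + 54*x^2 + 108*x + 81 = (x + 3)^4

Eigenvalues and multiplicities (the geometric multiplicity of λ is n − rank(A − λI), which equals the number of Jordan blocks for λ):
  λ = -3: algebraic multiplicity = 4, geometric multiplicity = 3

Determining the block sizes for each eigenvalue:
  λ = -3: 3 blocks summing to 4 forces exactly one block of size 2 and the rest size 1 → block sizes [2, 1, 1]

Assembling the blocks gives a Jordan form
J =
  [-3,  1,  0,  0]
  [ 0, -3,  0,  0]
  [ 0,  0, -3,  0]
  [ 0,  0,  0, -3]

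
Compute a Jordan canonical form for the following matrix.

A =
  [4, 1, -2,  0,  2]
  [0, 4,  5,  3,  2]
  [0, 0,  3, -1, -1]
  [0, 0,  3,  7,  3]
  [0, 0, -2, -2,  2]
J_3(4) ⊕ J_2(4)

The characteristic polynomial is
  det(x·I − A) = x^5 - 20*x^4 + 160*x^3 - 640*x^2 + 1280*x - 1024 = (x - 4)^5

Eigenvalues and multiplicities (the geometric multiplicity of λ is n − rank(A − λI), which equals the number of Jordan blocks for λ):
  λ = 4: algebraic multiplicity = 5, geometric multiplicity = 2

Determining the block sizes for each eigenvalue:
  λ = 4: with am = 5 and gm = 2, the partition is not yet determined (e.g. several partitions of 5 into 2 parts exist). Let N = A − (4)·I. Computing rank(N^1) = 3, rank(N^2) = 1, rank(N^3) = 0; the number of blocks of size ≥ j is rank(N^{j−1}) − rank(N^j), giving [2, 2, 1]. So we have 1 block(s) of size 3, 1 block(s) of size 2 → block sizes [3, 2]

Assembling the blocks gives a Jordan form
J =
  [4, 1, 0, 0, 0]
  [0, 4, 1, 0, 0]
  [0, 0, 4, 0, 0]
  [0, 0, 0, 4, 1]
  [0, 0, 0, 0, 4]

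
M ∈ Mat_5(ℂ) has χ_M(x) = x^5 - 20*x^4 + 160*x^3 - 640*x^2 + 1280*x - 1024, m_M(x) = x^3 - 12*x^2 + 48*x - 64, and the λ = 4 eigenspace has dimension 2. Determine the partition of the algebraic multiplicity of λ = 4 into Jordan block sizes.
Block sizes for λ = 4: [3, 2]

Step 1 — from the characteristic polynomial, algebraic multiplicity of λ = 4 is 5. From dim ker(M − (4)·I) = 2, there are exactly 2 Jordan blocks for λ = 4.
Step 2 — from the minimal polynomial, the factor (x − 4)^3 tells us the largest block for λ = 4 has size 3.
Step 3 — with total size 5, 2 blocks, and largest block 3, the block sizes (in nonincreasing order) are [3, 2].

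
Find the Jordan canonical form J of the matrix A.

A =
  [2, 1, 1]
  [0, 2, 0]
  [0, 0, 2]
J_2(2) ⊕ J_1(2)

The characteristic polynomial is
  det(x·I − A) = x^3 - 6*x^2 + 12*x - 8 = (x - 2)^3

Eigenvalues and multiplicities (the geometric multiplicity of λ is n − rank(A − λI), which equals the number of Jordan blocks for λ):
  λ = 2: algebraic multiplicity = 3, geometric multiplicity = 2

Determining the block sizes for each eigenvalue:
  λ = 2: 2 blocks summing to 3 forces exactly one block of size 2 and the rest size 1 → block sizes [2, 1]

Assembling the blocks gives a Jordan form
J =
  [2, 1, 0]
  [0, 2, 0]
  [0, 0, 2]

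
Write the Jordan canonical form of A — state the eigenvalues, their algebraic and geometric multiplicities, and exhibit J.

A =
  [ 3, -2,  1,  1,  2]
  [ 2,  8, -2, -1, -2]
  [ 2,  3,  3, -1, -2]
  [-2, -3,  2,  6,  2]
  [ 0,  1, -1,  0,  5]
J_2(5) ⊕ J_2(5) ⊕ J_1(5)

The characteristic polynomial is
  det(x·I − A) = x^5 - 25*x^4 + 250*x^3 - 1250*x^2 + 3125*x - 3125 = (x - 5)^5

Eigenvalues and multiplicities (the geometric multiplicity of λ is n − rank(A − λI), which equals the number of Jordan blocks for λ):
  λ = 5: algebraic multiplicity = 5, geometric multiplicity = 3

Determining the block sizes for each eigenvalue:
  λ = 5: with am = 5 and gm = 3, the partition is not yet determined (e.g. several partitions of 5 into 3 parts exist). Let N = A − (5)·I. Computing rank(N^1) = 2, rank(N^2) = 0; the number of blocks of size ≥ j is rank(N^{j−1}) − rank(N^j), giving [3, 2]. So we have 2 block(s) of size 2, 1 block(s) of size 1 → block sizes [2, 2, 1]

Assembling the blocks gives a Jordan form
J =
  [5, 1, 0, 0, 0]
  [0, 5, 0, 0, 0]
  [0, 0, 5, 1, 0]
  [0, 0, 0, 5, 0]
  [0, 0, 0, 0, 5]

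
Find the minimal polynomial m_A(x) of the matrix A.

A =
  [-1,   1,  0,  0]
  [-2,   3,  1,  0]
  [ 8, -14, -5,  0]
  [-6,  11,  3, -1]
x^3 + 3*x^2 + 3*x + 1

The characteristic polynomial is χ_A(x) = (x + 1)^4, so the eigenvalues are known. The minimal polynomial is
  m_A(x) = Π_λ (x − λ)^{k_λ}
where k_λ is the size of the *largest* Jordan block for λ (equivalently, the smallest k with (A − λI)^k v = 0 for every generalised eigenvector v of λ).

  λ = -1: largest Jordan block has size 3, contributing (x + 1)^3

So m_A(x) = (x + 1)^3 = x^3 + 3*x^2 + 3*x + 1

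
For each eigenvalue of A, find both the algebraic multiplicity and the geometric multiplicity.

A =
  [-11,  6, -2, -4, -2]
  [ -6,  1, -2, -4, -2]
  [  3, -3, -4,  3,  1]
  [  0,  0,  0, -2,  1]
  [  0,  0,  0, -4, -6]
λ = -5: alg = 2, geom = 2; λ = -4: alg = 3, geom = 1

Step 1 — factor the characteristic polynomial to read off the algebraic multiplicities:
  χ_A(x) = (x + 4)^3*(x + 5)^2

Step 2 — compute geometric multiplicities via the rank-nullity identity g(λ) = n − rank(A − λI):
  rank(A − (-5)·I) = 3, so dim ker(A − (-5)·I) = n − 3 = 2
  rank(A − (-4)·I) = 4, so dim ker(A − (-4)·I) = n − 4 = 1

Summary:
  λ = -5: algebraic multiplicity = 2, geometric multiplicity = 2
  λ = -4: algebraic multiplicity = 3, geometric multiplicity = 1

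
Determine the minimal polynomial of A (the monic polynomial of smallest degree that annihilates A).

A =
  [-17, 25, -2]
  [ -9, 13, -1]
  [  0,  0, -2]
x^3 + 6*x^2 + 12*x + 8

The characteristic polynomial is χ_A(x) = (x + 2)^3, so the eigenvalues are known. The minimal polynomial is
  m_A(x) = Π_λ (x − λ)^{k_λ}
where k_λ is the size of the *largest* Jordan block for λ (equivalently, the smallest k with (A − λI)^k v = 0 for every generalised eigenvector v of λ).

  λ = -2: largest Jordan block has size 3, contributing (x + 2)^3

So m_A(x) = (x + 2)^3 = x^3 + 6*x^2 + 12*x + 8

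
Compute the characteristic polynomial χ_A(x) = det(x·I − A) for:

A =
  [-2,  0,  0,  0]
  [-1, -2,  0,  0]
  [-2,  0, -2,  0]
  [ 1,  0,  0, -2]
x^4 + 8*x^3 + 24*x^2 + 32*x + 16

Expanding det(x·I − A) (e.g. by cofactor expansion or by noting that A is similar to its Jordan form J, which has the same characteristic polynomial as A) gives
  χ_A(x) = x^4 + 8*x^3 + 24*x^2 + 32*x + 16
which factors as (x + 2)^4. The eigenvalues (with algebraic multiplicities) are λ = -2 with multiplicity 4.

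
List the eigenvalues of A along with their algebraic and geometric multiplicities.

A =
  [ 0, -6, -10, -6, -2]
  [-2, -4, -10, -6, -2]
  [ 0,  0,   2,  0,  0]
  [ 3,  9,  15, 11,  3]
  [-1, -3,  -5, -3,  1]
λ = 2: alg = 5, geom = 4

Step 1 — factor the characteristic polynomial to read off the algebraic multiplicities:
  χ_A(x) = (x - 2)^5

Step 2 — compute geometric multiplicities via the rank-nullity identity g(λ) = n − rank(A − λI):
  rank(A − (2)·I) = 1, so dim ker(A − (2)·I) = n − 1 = 4

Summary:
  λ = 2: algebraic multiplicity = 5, geometric multiplicity = 4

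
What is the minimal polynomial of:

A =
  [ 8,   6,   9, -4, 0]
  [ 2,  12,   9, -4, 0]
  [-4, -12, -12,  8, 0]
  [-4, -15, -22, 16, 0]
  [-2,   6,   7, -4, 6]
x^3 - 18*x^2 + 108*x - 216

The characteristic polynomial is χ_A(x) = (x - 6)^5, so the eigenvalues are known. The minimal polynomial is
  m_A(x) = Π_λ (x − λ)^{k_λ}
where k_λ is the size of the *largest* Jordan block for λ (equivalently, the smallest k with (A − λI)^k v = 0 for every generalised eigenvector v of λ).

  λ = 6: largest Jordan block has size 3, contributing (x − 6)^3

So m_A(x) = (x - 6)^3 = x^3 - 18*x^2 + 108*x - 216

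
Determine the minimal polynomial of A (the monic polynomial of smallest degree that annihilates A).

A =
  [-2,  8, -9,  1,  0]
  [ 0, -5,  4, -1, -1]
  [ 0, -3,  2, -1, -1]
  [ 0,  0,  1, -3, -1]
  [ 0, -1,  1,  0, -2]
x^3 + 6*x^2 + 12*x + 8

The characteristic polynomial is χ_A(x) = (x + 2)^5, so the eigenvalues are known. The minimal polynomial is
  m_A(x) = Π_λ (x − λ)^{k_λ}
where k_λ is the size of the *largest* Jordan block for λ (equivalently, the smallest k with (A − λI)^k v = 0 for every generalised eigenvector v of λ).

  λ = -2: largest Jordan block has size 3, contributing (x + 2)^3

So m_A(x) = (x + 2)^3 = x^3 + 6*x^2 + 12*x + 8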